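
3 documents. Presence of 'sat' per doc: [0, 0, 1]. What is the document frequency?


Checking each document for 'sat':
Doc 1: absent
Doc 2: absent
Doc 3: present
df = sum of presences = 0 + 0 + 1 = 1

1


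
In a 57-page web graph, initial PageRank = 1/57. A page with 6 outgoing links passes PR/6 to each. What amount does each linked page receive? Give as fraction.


Initial PR = 1/57 = 1/57
Outlinks = 6
Contribution per link = PR / outlinks
= 1/57 / 6
= 1/342

1/342


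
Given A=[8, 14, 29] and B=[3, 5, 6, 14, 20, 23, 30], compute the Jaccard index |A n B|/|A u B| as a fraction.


A intersect B = [14]
|A intersect B| = 1
A union B = [3, 5, 6, 8, 14, 20, 23, 29, 30]
|A union B| = 9
Jaccard = 1/9 = 1/9

1/9


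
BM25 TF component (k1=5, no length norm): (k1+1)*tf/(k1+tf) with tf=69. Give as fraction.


BM25 TF component = (k1+1)*tf / (k1+tf)
k1 = 5, tf = 69
Numerator = (5+1)*69 = 414
Denominator = 5 + 69 = 74
= 414/74 = 207/37

207/37


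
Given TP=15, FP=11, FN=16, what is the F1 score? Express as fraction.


F1 = 2 * P * R / (P + R)
P = TP/(TP+FP) = 15/26 = 15/26
R = TP/(TP+FN) = 15/31 = 15/31
2 * P * R = 2 * 15/26 * 15/31 = 225/403
P + R = 15/26 + 15/31 = 855/806
F1 = 225/403 / 855/806 = 10/19

10/19


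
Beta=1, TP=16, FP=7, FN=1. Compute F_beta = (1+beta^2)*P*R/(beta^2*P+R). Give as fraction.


P = TP/(TP+FP) = 16/23 = 16/23
R = TP/(TP+FN) = 16/17 = 16/17
beta^2 = 1^2 = 1
(1 + beta^2) = 2
Numerator = (1+beta^2)*P*R = 512/391
Denominator = beta^2*P + R = 16/23 + 16/17 = 640/391
F_beta = 4/5

4/5


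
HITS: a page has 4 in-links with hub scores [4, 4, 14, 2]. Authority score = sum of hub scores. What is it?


Authority = sum of hub scores of in-linkers
In-link 1: hub score = 4
In-link 2: hub score = 4
In-link 3: hub score = 14
In-link 4: hub score = 2
Authority = 4 + 4 + 14 + 2 = 24

24


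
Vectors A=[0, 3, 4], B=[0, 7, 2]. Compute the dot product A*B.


Dot product = sum of element-wise products
A[0]*B[0] = 0*0 = 0
A[1]*B[1] = 3*7 = 21
A[2]*B[2] = 4*2 = 8
Sum = 0 + 21 + 8 = 29

29


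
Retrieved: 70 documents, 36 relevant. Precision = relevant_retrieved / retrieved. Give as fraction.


Precision = relevant_retrieved / total_retrieved
= 36 / 70
= 36 / (36 + 34)
= 18/35

18/35


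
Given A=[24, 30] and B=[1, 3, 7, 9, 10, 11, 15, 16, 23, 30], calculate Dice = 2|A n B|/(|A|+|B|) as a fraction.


A intersect B = [30]
|A intersect B| = 1
|A| = 2, |B| = 10
Dice = 2*1 / (2+10)
= 2 / 12 = 1/6

1/6


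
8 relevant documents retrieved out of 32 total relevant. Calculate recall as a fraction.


Recall = retrieved_relevant / total_relevant
= 8 / 32
= 8 / (8 + 24)
= 1/4

1/4


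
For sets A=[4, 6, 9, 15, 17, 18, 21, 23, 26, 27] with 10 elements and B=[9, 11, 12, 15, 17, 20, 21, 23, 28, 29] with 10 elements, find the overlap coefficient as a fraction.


A intersect B = [9, 15, 17, 21, 23]
|A intersect B| = 5
min(|A|, |B|) = min(10, 10) = 10
Overlap = 5 / 10 = 1/2

1/2


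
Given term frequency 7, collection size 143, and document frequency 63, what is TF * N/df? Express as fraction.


TF * (N/df)
= 7 * (143/63)
= 7 * 143/63
= 143/9

143/9


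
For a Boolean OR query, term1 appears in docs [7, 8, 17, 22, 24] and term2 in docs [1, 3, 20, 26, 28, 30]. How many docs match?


Boolean OR: find union of posting lists
term1 docs: [7, 8, 17, 22, 24]
term2 docs: [1, 3, 20, 26, 28, 30]
Union: [1, 3, 7, 8, 17, 20, 22, 24, 26, 28, 30]
|union| = 11

11


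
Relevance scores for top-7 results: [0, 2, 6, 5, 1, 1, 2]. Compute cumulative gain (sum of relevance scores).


Cumulative Gain = sum of relevance scores
Position 1: rel=0, running sum=0
Position 2: rel=2, running sum=2
Position 3: rel=6, running sum=8
Position 4: rel=5, running sum=13
Position 5: rel=1, running sum=14
Position 6: rel=1, running sum=15
Position 7: rel=2, running sum=17
CG = 17

17


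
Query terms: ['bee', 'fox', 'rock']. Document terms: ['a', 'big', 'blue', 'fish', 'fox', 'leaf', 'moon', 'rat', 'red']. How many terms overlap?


Query terms: ['bee', 'fox', 'rock']
Document terms: ['a', 'big', 'blue', 'fish', 'fox', 'leaf', 'moon', 'rat', 'red']
Common terms: ['fox']
Overlap count = 1

1


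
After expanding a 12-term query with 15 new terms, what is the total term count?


Original terms: 12
Expansion terms: 15
Total = 12 + 15 = 27

27


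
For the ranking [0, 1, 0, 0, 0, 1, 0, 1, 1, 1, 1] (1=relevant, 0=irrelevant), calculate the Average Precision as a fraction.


Computing P@k for each relevant position:
Position 1: not relevant
Position 2: relevant, P@2 = 1/2 = 1/2
Position 3: not relevant
Position 4: not relevant
Position 5: not relevant
Position 6: relevant, P@6 = 2/6 = 1/3
Position 7: not relevant
Position 8: relevant, P@8 = 3/8 = 3/8
Position 9: relevant, P@9 = 4/9 = 4/9
Position 10: relevant, P@10 = 5/10 = 1/2
Position 11: relevant, P@11 = 6/11 = 6/11
Sum of P@k = 1/2 + 1/3 + 3/8 + 4/9 + 1/2 + 6/11 = 2137/792
AP = 2137/792 / 6 = 2137/4752

2137/4752


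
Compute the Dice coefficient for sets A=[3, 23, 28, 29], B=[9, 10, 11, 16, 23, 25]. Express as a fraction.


A intersect B = [23]
|A intersect B| = 1
|A| = 4, |B| = 6
Dice = 2*1 / (4+6)
= 2 / 10 = 1/5

1/5


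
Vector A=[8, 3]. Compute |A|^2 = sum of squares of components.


|A|^2 = sum of squared components
A[0]^2 = 8^2 = 64
A[1]^2 = 3^2 = 9
Sum = 64 + 9 = 73

73


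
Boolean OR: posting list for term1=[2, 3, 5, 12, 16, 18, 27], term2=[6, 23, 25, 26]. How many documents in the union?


Boolean OR: find union of posting lists
term1 docs: [2, 3, 5, 12, 16, 18, 27]
term2 docs: [6, 23, 25, 26]
Union: [2, 3, 5, 6, 12, 16, 18, 23, 25, 26, 27]
|union| = 11

11


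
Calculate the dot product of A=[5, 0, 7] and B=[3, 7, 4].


Dot product = sum of element-wise products
A[0]*B[0] = 5*3 = 15
A[1]*B[1] = 0*7 = 0
A[2]*B[2] = 7*4 = 28
Sum = 15 + 0 + 28 = 43

43


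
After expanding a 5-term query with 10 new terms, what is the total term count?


Original terms: 5
Expansion terms: 10
Total = 5 + 10 = 15

15


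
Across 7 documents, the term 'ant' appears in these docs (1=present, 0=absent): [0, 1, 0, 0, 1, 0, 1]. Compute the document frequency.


Checking each document for 'ant':
Doc 1: absent
Doc 2: present
Doc 3: absent
Doc 4: absent
Doc 5: present
Doc 6: absent
Doc 7: present
df = sum of presences = 0 + 1 + 0 + 0 + 1 + 0 + 1 = 3

3


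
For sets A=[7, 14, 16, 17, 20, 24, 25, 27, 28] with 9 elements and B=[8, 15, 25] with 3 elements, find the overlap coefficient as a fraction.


A intersect B = [25]
|A intersect B| = 1
min(|A|, |B|) = min(9, 3) = 3
Overlap = 1 / 3 = 1/3

1/3


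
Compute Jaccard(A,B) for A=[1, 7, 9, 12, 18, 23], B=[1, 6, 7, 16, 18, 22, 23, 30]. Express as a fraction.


A intersect B = [1, 7, 18, 23]
|A intersect B| = 4
A union B = [1, 6, 7, 9, 12, 16, 18, 22, 23, 30]
|A union B| = 10
Jaccard = 4/10 = 2/5

2/5


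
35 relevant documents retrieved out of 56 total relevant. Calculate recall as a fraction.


Recall = retrieved_relevant / total_relevant
= 35 / 56
= 35 / (35 + 21)
= 5/8

5/8


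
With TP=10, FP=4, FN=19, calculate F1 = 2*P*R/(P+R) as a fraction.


F1 = 2 * P * R / (P + R)
P = TP/(TP+FP) = 10/14 = 5/7
R = TP/(TP+FN) = 10/29 = 10/29
2 * P * R = 2 * 5/7 * 10/29 = 100/203
P + R = 5/7 + 10/29 = 215/203
F1 = 100/203 / 215/203 = 20/43

20/43


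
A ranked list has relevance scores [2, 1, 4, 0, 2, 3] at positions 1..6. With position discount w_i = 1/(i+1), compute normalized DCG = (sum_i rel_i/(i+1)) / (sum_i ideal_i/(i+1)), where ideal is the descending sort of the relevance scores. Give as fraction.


Position discount weights w_i = 1/(i+1) for i=1..6:
Weights = [1/2, 1/3, 1/4, 1/5, 1/6, 1/7]
Actual relevance: [2, 1, 4, 0, 2, 3]
DCG = 2/2 + 1/3 + 4/4 + 0/5 + 2/6 + 3/7 = 65/21
Ideal relevance (sorted desc): [4, 3, 2, 2, 1, 0]
Ideal DCG = 4/2 + 3/3 + 2/4 + 2/5 + 1/6 + 0/7 = 61/15
nDCG = DCG / ideal_DCG = 65/21 / 61/15 = 325/427

325/427


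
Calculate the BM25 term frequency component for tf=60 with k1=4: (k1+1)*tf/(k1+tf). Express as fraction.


BM25 TF component = (k1+1)*tf / (k1+tf)
k1 = 4, tf = 60
Numerator = (4+1)*60 = 300
Denominator = 4 + 60 = 64
= 300/64 = 75/16

75/16


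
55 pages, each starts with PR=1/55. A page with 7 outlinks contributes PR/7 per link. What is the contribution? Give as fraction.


Initial PR = 1/55 = 1/55
Outlinks = 7
Contribution per link = PR / outlinks
= 1/55 / 7
= 1/385

1/385


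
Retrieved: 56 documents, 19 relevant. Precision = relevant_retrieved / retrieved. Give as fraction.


Precision = relevant_retrieved / total_retrieved
= 19 / 56
= 19 / (19 + 37)
= 19/56

19/56


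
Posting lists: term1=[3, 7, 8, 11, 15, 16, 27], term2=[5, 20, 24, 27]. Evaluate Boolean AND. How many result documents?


Boolean AND: find intersection of posting lists
term1 docs: [3, 7, 8, 11, 15, 16, 27]
term2 docs: [5, 20, 24, 27]
Intersection: [27]
|intersection| = 1

1


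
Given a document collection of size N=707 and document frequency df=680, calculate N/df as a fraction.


IDF ratio = N / df
= 707 / 680
= 707/680

707/680


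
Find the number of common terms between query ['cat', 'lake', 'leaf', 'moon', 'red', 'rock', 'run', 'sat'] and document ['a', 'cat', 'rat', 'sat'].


Query terms: ['cat', 'lake', 'leaf', 'moon', 'red', 'rock', 'run', 'sat']
Document terms: ['a', 'cat', 'rat', 'sat']
Common terms: ['cat', 'sat']
Overlap count = 2

2


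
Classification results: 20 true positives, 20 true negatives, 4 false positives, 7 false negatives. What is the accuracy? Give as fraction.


Accuracy = (TP + TN) / (TP + TN + FP + FN)
TP + TN = 20 + 20 = 40
Total = 20 + 20 + 4 + 7 = 51
Accuracy = 40 / 51 = 40/51

40/51


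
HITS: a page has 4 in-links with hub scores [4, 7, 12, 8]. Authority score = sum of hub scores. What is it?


Authority = sum of hub scores of in-linkers
In-link 1: hub score = 4
In-link 2: hub score = 7
In-link 3: hub score = 12
In-link 4: hub score = 8
Authority = 4 + 7 + 12 + 8 = 31

31


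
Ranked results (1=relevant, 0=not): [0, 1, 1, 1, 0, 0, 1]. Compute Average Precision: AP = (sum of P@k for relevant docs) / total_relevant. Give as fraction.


Computing P@k for each relevant position:
Position 1: not relevant
Position 2: relevant, P@2 = 1/2 = 1/2
Position 3: relevant, P@3 = 2/3 = 2/3
Position 4: relevant, P@4 = 3/4 = 3/4
Position 5: not relevant
Position 6: not relevant
Position 7: relevant, P@7 = 4/7 = 4/7
Sum of P@k = 1/2 + 2/3 + 3/4 + 4/7 = 209/84
AP = 209/84 / 4 = 209/336

209/336


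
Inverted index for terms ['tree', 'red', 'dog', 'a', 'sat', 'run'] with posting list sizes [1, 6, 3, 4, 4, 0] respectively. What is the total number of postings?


Summing posting list sizes:
'tree': 1 postings
'red': 6 postings
'dog': 3 postings
'a': 4 postings
'sat': 4 postings
'run': 0 postings
Total = 1 + 6 + 3 + 4 + 4 + 0 = 18

18


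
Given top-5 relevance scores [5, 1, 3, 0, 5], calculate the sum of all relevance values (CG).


Cumulative Gain = sum of relevance scores
Position 1: rel=5, running sum=5
Position 2: rel=1, running sum=6
Position 3: rel=3, running sum=9
Position 4: rel=0, running sum=9
Position 5: rel=5, running sum=14
CG = 14

14


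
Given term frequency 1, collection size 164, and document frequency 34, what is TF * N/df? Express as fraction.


TF * (N/df)
= 1 * (164/34)
= 1 * 82/17
= 82/17

82/17


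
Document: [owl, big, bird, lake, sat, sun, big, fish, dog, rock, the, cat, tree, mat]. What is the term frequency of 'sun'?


Document has 14 words
Scanning for 'sun':
Found at positions: [5]
Count = 1

1


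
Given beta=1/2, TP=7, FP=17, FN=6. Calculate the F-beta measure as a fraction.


P = TP/(TP+FP) = 7/24 = 7/24
R = TP/(TP+FN) = 7/13 = 7/13
beta^2 = 1/2^2 = 1/4
(1 + beta^2) = 5/4
Numerator = (1+beta^2)*P*R = 245/1248
Denominator = beta^2*P + R = 7/96 + 7/13 = 763/1248
F_beta = 35/109

35/109


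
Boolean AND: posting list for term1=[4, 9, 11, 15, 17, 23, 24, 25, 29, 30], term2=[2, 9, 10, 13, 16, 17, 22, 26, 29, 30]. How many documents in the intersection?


Boolean AND: find intersection of posting lists
term1 docs: [4, 9, 11, 15, 17, 23, 24, 25, 29, 30]
term2 docs: [2, 9, 10, 13, 16, 17, 22, 26, 29, 30]
Intersection: [9, 17, 29, 30]
|intersection| = 4

4


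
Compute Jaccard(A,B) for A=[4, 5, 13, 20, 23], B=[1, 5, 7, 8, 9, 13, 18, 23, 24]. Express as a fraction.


A intersect B = [5, 13, 23]
|A intersect B| = 3
A union B = [1, 4, 5, 7, 8, 9, 13, 18, 20, 23, 24]
|A union B| = 11
Jaccard = 3/11 = 3/11

3/11


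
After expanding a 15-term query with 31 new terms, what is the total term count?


Original terms: 15
Expansion terms: 31
Total = 15 + 31 = 46

46


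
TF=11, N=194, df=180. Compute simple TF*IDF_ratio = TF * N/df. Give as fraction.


TF * (N/df)
= 11 * (194/180)
= 11 * 97/90
= 1067/90

1067/90


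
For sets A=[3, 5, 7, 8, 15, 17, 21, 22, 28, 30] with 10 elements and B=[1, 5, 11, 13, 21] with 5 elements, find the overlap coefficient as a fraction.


A intersect B = [5, 21]
|A intersect B| = 2
min(|A|, |B|) = min(10, 5) = 5
Overlap = 2 / 5 = 2/5

2/5


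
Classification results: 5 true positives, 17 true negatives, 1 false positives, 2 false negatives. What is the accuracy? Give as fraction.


Accuracy = (TP + TN) / (TP + TN + FP + FN)
TP + TN = 5 + 17 = 22
Total = 5 + 17 + 1 + 2 = 25
Accuracy = 22 / 25 = 22/25

22/25


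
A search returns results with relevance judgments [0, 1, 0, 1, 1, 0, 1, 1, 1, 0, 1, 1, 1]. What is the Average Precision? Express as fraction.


Computing P@k for each relevant position:
Position 1: not relevant
Position 2: relevant, P@2 = 1/2 = 1/2
Position 3: not relevant
Position 4: relevant, P@4 = 2/4 = 1/2
Position 5: relevant, P@5 = 3/5 = 3/5
Position 6: not relevant
Position 7: relevant, P@7 = 4/7 = 4/7
Position 8: relevant, P@8 = 5/8 = 5/8
Position 9: relevant, P@9 = 6/9 = 2/3
Position 10: not relevant
Position 11: relevant, P@11 = 7/11 = 7/11
Position 12: relevant, P@12 = 8/12 = 2/3
Position 13: relevant, P@13 = 9/13 = 9/13
Sum of P@k = 1/2 + 1/2 + 3/5 + 4/7 + 5/8 + 2/3 + 7/11 + 2/3 + 9/13 = 655667/120120
AP = 655667/120120 / 9 = 655667/1081080

655667/1081080


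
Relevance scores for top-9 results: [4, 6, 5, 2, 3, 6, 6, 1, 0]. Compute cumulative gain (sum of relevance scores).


Cumulative Gain = sum of relevance scores
Position 1: rel=4, running sum=4
Position 2: rel=6, running sum=10
Position 3: rel=5, running sum=15
Position 4: rel=2, running sum=17
Position 5: rel=3, running sum=20
Position 6: rel=6, running sum=26
Position 7: rel=6, running sum=32
Position 8: rel=1, running sum=33
Position 9: rel=0, running sum=33
CG = 33

33


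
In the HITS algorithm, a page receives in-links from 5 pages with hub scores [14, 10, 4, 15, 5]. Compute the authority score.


Authority = sum of hub scores of in-linkers
In-link 1: hub score = 14
In-link 2: hub score = 10
In-link 3: hub score = 4
In-link 4: hub score = 15
In-link 5: hub score = 5
Authority = 14 + 10 + 4 + 15 + 5 = 48

48


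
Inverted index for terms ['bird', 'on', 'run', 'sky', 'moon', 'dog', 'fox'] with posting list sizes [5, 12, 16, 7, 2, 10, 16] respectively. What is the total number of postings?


Summing posting list sizes:
'bird': 5 postings
'on': 12 postings
'run': 16 postings
'sky': 7 postings
'moon': 2 postings
'dog': 10 postings
'fox': 16 postings
Total = 5 + 12 + 16 + 7 + 2 + 10 + 16 = 68

68


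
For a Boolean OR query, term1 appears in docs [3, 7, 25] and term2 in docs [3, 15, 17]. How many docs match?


Boolean OR: find union of posting lists
term1 docs: [3, 7, 25]
term2 docs: [3, 15, 17]
Union: [3, 7, 15, 17, 25]
|union| = 5

5


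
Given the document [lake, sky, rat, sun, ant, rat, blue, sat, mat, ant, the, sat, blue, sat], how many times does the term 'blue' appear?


Document has 14 words
Scanning for 'blue':
Found at positions: [6, 12]
Count = 2

2


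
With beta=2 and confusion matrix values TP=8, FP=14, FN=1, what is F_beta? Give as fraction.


P = TP/(TP+FP) = 8/22 = 4/11
R = TP/(TP+FN) = 8/9 = 8/9
beta^2 = 2^2 = 4
(1 + beta^2) = 5
Numerator = (1+beta^2)*P*R = 160/99
Denominator = beta^2*P + R = 16/11 + 8/9 = 232/99
F_beta = 20/29

20/29


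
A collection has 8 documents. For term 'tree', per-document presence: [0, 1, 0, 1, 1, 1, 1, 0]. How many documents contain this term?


Checking each document for 'tree':
Doc 1: absent
Doc 2: present
Doc 3: absent
Doc 4: present
Doc 5: present
Doc 6: present
Doc 7: present
Doc 8: absent
df = sum of presences = 0 + 1 + 0 + 1 + 1 + 1 + 1 + 0 = 5

5


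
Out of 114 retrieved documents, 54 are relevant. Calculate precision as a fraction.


Precision = relevant_retrieved / total_retrieved
= 54 / 114
= 54 / (54 + 60)
= 9/19

9/19


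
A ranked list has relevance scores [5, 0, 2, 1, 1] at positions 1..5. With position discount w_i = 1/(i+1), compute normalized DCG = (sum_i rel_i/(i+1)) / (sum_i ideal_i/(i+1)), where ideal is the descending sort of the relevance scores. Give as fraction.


Position discount weights w_i = 1/(i+1) for i=1..5:
Weights = [1/2, 1/3, 1/4, 1/5, 1/6]
Actual relevance: [5, 0, 2, 1, 1]
DCG = 5/2 + 0/3 + 2/4 + 1/5 + 1/6 = 101/30
Ideal relevance (sorted desc): [5, 2, 1, 1, 0]
Ideal DCG = 5/2 + 2/3 + 1/4 + 1/5 + 0/6 = 217/60
nDCG = DCG / ideal_DCG = 101/30 / 217/60 = 202/217

202/217


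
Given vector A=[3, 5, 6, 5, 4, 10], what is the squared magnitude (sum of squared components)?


|A|^2 = sum of squared components
A[0]^2 = 3^2 = 9
A[1]^2 = 5^2 = 25
A[2]^2 = 6^2 = 36
A[3]^2 = 5^2 = 25
A[4]^2 = 4^2 = 16
A[5]^2 = 10^2 = 100
Sum = 9 + 25 + 36 + 25 + 16 + 100 = 211

211


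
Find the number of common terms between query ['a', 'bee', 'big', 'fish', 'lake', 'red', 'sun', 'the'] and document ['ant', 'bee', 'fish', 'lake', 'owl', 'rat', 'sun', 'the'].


Query terms: ['a', 'bee', 'big', 'fish', 'lake', 'red', 'sun', 'the']
Document terms: ['ant', 'bee', 'fish', 'lake', 'owl', 'rat', 'sun', 'the']
Common terms: ['bee', 'fish', 'lake', 'sun', 'the']
Overlap count = 5

5


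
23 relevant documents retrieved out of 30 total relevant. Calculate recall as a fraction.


Recall = retrieved_relevant / total_relevant
= 23 / 30
= 23 / (23 + 7)
= 23/30

23/30


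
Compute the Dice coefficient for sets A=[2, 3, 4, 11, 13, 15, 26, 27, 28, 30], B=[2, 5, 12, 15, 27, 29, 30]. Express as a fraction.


A intersect B = [2, 15, 27, 30]
|A intersect B| = 4
|A| = 10, |B| = 7
Dice = 2*4 / (10+7)
= 8 / 17 = 8/17

8/17


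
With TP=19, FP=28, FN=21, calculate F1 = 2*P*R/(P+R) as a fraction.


F1 = 2 * P * R / (P + R)
P = TP/(TP+FP) = 19/47 = 19/47
R = TP/(TP+FN) = 19/40 = 19/40
2 * P * R = 2 * 19/47 * 19/40 = 361/940
P + R = 19/47 + 19/40 = 1653/1880
F1 = 361/940 / 1653/1880 = 38/87

38/87


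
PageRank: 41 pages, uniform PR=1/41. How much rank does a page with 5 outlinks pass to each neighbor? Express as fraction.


Initial PR = 1/41 = 1/41
Outlinks = 5
Contribution per link = PR / outlinks
= 1/41 / 5
= 1/205

1/205


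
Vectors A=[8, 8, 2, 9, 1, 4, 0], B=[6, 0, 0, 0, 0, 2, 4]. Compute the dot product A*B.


Dot product = sum of element-wise products
A[0]*B[0] = 8*6 = 48
A[1]*B[1] = 8*0 = 0
A[2]*B[2] = 2*0 = 0
A[3]*B[3] = 9*0 = 0
A[4]*B[4] = 1*0 = 0
A[5]*B[5] = 4*2 = 8
A[6]*B[6] = 0*4 = 0
Sum = 48 + 0 + 0 + 0 + 0 + 8 + 0 = 56

56


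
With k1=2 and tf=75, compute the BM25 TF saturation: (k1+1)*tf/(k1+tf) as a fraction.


BM25 TF component = (k1+1)*tf / (k1+tf)
k1 = 2, tf = 75
Numerator = (2+1)*75 = 225
Denominator = 2 + 75 = 77
= 225/77 = 225/77

225/77


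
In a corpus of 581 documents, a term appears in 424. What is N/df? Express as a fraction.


IDF ratio = N / df
= 581 / 424
= 581/424

581/424


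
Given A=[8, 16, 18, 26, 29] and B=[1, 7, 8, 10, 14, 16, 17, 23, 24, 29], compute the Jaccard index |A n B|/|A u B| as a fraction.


A intersect B = [8, 16, 29]
|A intersect B| = 3
A union B = [1, 7, 8, 10, 14, 16, 17, 18, 23, 24, 26, 29]
|A union B| = 12
Jaccard = 3/12 = 1/4

1/4


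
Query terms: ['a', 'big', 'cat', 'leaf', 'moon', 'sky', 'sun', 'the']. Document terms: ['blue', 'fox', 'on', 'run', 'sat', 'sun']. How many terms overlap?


Query terms: ['a', 'big', 'cat', 'leaf', 'moon', 'sky', 'sun', 'the']
Document terms: ['blue', 'fox', 'on', 'run', 'sat', 'sun']
Common terms: ['sun']
Overlap count = 1

1


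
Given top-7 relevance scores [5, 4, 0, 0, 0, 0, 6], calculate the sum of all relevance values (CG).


Cumulative Gain = sum of relevance scores
Position 1: rel=5, running sum=5
Position 2: rel=4, running sum=9
Position 3: rel=0, running sum=9
Position 4: rel=0, running sum=9
Position 5: rel=0, running sum=9
Position 6: rel=0, running sum=9
Position 7: rel=6, running sum=15
CG = 15

15


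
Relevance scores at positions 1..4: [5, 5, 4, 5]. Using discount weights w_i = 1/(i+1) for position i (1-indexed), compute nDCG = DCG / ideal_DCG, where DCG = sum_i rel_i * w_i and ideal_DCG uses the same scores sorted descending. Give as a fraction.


Position discount weights w_i = 1/(i+1) for i=1..4:
Weights = [1/2, 1/3, 1/4, 1/5]
Actual relevance: [5, 5, 4, 5]
DCG = 5/2 + 5/3 + 4/4 + 5/5 = 37/6
Ideal relevance (sorted desc): [5, 5, 5, 4]
Ideal DCG = 5/2 + 5/3 + 5/4 + 4/5 = 373/60
nDCG = DCG / ideal_DCG = 37/6 / 373/60 = 370/373

370/373


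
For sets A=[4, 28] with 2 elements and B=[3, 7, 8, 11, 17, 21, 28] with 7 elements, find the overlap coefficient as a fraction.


A intersect B = [28]
|A intersect B| = 1
min(|A|, |B|) = min(2, 7) = 2
Overlap = 1 / 2 = 1/2

1/2


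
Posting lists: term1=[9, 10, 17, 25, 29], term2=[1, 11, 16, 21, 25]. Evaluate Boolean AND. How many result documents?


Boolean AND: find intersection of posting lists
term1 docs: [9, 10, 17, 25, 29]
term2 docs: [1, 11, 16, 21, 25]
Intersection: [25]
|intersection| = 1

1


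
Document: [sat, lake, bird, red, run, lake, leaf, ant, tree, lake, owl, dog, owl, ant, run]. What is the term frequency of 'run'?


Document has 15 words
Scanning for 'run':
Found at positions: [4, 14]
Count = 2

2


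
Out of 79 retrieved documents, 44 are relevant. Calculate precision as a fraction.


Precision = relevant_retrieved / total_retrieved
= 44 / 79
= 44 / (44 + 35)
= 44/79

44/79


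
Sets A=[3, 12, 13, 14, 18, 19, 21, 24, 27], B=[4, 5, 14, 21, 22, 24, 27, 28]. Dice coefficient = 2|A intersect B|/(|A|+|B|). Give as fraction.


A intersect B = [14, 21, 24, 27]
|A intersect B| = 4
|A| = 9, |B| = 8
Dice = 2*4 / (9+8)
= 8 / 17 = 8/17

8/17


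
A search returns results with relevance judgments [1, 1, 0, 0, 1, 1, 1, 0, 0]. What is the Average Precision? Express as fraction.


Computing P@k for each relevant position:
Position 1: relevant, P@1 = 1/1 = 1
Position 2: relevant, P@2 = 2/2 = 1
Position 3: not relevant
Position 4: not relevant
Position 5: relevant, P@5 = 3/5 = 3/5
Position 6: relevant, P@6 = 4/6 = 2/3
Position 7: relevant, P@7 = 5/7 = 5/7
Position 8: not relevant
Position 9: not relevant
Sum of P@k = 1 + 1 + 3/5 + 2/3 + 5/7 = 418/105
AP = 418/105 / 5 = 418/525

418/525


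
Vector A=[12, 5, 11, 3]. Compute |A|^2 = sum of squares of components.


|A|^2 = sum of squared components
A[0]^2 = 12^2 = 144
A[1]^2 = 5^2 = 25
A[2]^2 = 11^2 = 121
A[3]^2 = 3^2 = 9
Sum = 144 + 25 + 121 + 9 = 299

299


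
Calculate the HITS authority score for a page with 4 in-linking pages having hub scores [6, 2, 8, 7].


Authority = sum of hub scores of in-linkers
In-link 1: hub score = 6
In-link 2: hub score = 2
In-link 3: hub score = 8
In-link 4: hub score = 7
Authority = 6 + 2 + 8 + 7 = 23

23


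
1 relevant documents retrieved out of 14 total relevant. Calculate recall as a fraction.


Recall = retrieved_relevant / total_relevant
= 1 / 14
= 1 / (1 + 13)
= 1/14

1/14


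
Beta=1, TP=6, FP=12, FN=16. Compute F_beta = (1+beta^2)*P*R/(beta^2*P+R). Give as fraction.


P = TP/(TP+FP) = 6/18 = 1/3
R = TP/(TP+FN) = 6/22 = 3/11
beta^2 = 1^2 = 1
(1 + beta^2) = 2
Numerator = (1+beta^2)*P*R = 2/11
Denominator = beta^2*P + R = 1/3 + 3/11 = 20/33
F_beta = 3/10

3/10


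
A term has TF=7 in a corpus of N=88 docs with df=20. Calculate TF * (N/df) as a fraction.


TF * (N/df)
= 7 * (88/20)
= 7 * 22/5
= 154/5

154/5


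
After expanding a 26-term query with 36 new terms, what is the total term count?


Original terms: 26
Expansion terms: 36
Total = 26 + 36 = 62

62


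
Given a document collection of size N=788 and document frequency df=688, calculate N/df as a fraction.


IDF ratio = N / df
= 788 / 688
= 197/172

197/172


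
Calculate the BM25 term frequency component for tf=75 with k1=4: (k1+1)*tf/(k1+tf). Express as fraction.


BM25 TF component = (k1+1)*tf / (k1+tf)
k1 = 4, tf = 75
Numerator = (4+1)*75 = 375
Denominator = 4 + 75 = 79
= 375/79 = 375/79

375/79


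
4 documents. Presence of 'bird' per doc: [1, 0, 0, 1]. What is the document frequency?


Checking each document for 'bird':
Doc 1: present
Doc 2: absent
Doc 3: absent
Doc 4: present
df = sum of presences = 1 + 0 + 0 + 1 = 2

2


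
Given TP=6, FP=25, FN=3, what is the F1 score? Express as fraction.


F1 = 2 * P * R / (P + R)
P = TP/(TP+FP) = 6/31 = 6/31
R = TP/(TP+FN) = 6/9 = 2/3
2 * P * R = 2 * 6/31 * 2/3 = 8/31
P + R = 6/31 + 2/3 = 80/93
F1 = 8/31 / 80/93 = 3/10

3/10


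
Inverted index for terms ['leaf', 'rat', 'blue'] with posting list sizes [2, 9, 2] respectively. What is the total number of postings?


Summing posting list sizes:
'leaf': 2 postings
'rat': 9 postings
'blue': 2 postings
Total = 2 + 9 + 2 = 13

13


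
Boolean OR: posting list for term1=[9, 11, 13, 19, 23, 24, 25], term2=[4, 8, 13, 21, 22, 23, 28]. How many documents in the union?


Boolean OR: find union of posting lists
term1 docs: [9, 11, 13, 19, 23, 24, 25]
term2 docs: [4, 8, 13, 21, 22, 23, 28]
Union: [4, 8, 9, 11, 13, 19, 21, 22, 23, 24, 25, 28]
|union| = 12

12


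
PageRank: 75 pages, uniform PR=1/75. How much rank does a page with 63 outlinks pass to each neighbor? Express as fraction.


Initial PR = 1/75 = 1/75
Outlinks = 63
Contribution per link = PR / outlinks
= 1/75 / 63
= 1/4725

1/4725


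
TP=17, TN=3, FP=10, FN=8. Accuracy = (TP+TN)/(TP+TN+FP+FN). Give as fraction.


Accuracy = (TP + TN) / (TP + TN + FP + FN)
TP + TN = 17 + 3 = 20
Total = 17 + 3 + 10 + 8 = 38
Accuracy = 20 / 38 = 10/19

10/19


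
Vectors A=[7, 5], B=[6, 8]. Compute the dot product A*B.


Dot product = sum of element-wise products
A[0]*B[0] = 7*6 = 42
A[1]*B[1] = 5*8 = 40
Sum = 42 + 40 = 82

82


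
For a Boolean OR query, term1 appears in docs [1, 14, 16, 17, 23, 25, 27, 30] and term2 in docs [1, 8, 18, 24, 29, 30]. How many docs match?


Boolean OR: find union of posting lists
term1 docs: [1, 14, 16, 17, 23, 25, 27, 30]
term2 docs: [1, 8, 18, 24, 29, 30]
Union: [1, 8, 14, 16, 17, 18, 23, 24, 25, 27, 29, 30]
|union| = 12

12


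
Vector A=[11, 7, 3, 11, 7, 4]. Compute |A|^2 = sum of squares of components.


|A|^2 = sum of squared components
A[0]^2 = 11^2 = 121
A[1]^2 = 7^2 = 49
A[2]^2 = 3^2 = 9
A[3]^2 = 11^2 = 121
A[4]^2 = 7^2 = 49
A[5]^2 = 4^2 = 16
Sum = 121 + 49 + 9 + 121 + 49 + 16 = 365

365


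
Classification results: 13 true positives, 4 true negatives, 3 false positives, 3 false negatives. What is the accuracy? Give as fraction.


Accuracy = (TP + TN) / (TP + TN + FP + FN)
TP + TN = 13 + 4 = 17
Total = 13 + 4 + 3 + 3 = 23
Accuracy = 17 / 23 = 17/23

17/23


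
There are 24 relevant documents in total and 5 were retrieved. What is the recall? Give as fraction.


Recall = retrieved_relevant / total_relevant
= 5 / 24
= 5 / (5 + 19)
= 5/24

5/24


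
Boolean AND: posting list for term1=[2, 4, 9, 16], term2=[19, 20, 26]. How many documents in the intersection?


Boolean AND: find intersection of posting lists
term1 docs: [2, 4, 9, 16]
term2 docs: [19, 20, 26]
Intersection: []
|intersection| = 0

0


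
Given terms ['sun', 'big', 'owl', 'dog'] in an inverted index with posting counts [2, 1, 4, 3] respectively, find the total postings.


Summing posting list sizes:
'sun': 2 postings
'big': 1 postings
'owl': 4 postings
'dog': 3 postings
Total = 2 + 1 + 4 + 3 = 10

10


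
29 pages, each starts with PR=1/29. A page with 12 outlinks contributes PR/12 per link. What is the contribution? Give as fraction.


Initial PR = 1/29 = 1/29
Outlinks = 12
Contribution per link = PR / outlinks
= 1/29 / 12
= 1/348

1/348


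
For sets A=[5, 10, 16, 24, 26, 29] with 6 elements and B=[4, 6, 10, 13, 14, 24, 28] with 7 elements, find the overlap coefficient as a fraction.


A intersect B = [10, 24]
|A intersect B| = 2
min(|A|, |B|) = min(6, 7) = 6
Overlap = 2 / 6 = 1/3

1/3


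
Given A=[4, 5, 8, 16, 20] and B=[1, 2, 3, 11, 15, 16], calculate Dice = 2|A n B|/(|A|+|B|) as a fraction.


A intersect B = [16]
|A intersect B| = 1
|A| = 5, |B| = 6
Dice = 2*1 / (5+6)
= 2 / 11 = 2/11

2/11


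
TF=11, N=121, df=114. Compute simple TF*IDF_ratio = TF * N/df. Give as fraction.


TF * (N/df)
= 11 * (121/114)
= 11 * 121/114
= 1331/114

1331/114


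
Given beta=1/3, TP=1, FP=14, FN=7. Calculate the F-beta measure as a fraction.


P = TP/(TP+FP) = 1/15 = 1/15
R = TP/(TP+FN) = 1/8 = 1/8
beta^2 = 1/3^2 = 1/9
(1 + beta^2) = 10/9
Numerator = (1+beta^2)*P*R = 1/108
Denominator = beta^2*P + R = 1/135 + 1/8 = 143/1080
F_beta = 10/143

10/143


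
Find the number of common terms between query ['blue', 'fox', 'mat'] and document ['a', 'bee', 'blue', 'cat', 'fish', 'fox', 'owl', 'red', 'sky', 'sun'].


Query terms: ['blue', 'fox', 'mat']
Document terms: ['a', 'bee', 'blue', 'cat', 'fish', 'fox', 'owl', 'red', 'sky', 'sun']
Common terms: ['blue', 'fox']
Overlap count = 2

2


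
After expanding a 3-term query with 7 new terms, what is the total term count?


Original terms: 3
Expansion terms: 7
Total = 3 + 7 = 10

10


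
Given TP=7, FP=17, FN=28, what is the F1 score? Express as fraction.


F1 = 2 * P * R / (P + R)
P = TP/(TP+FP) = 7/24 = 7/24
R = TP/(TP+FN) = 7/35 = 1/5
2 * P * R = 2 * 7/24 * 1/5 = 7/60
P + R = 7/24 + 1/5 = 59/120
F1 = 7/60 / 59/120 = 14/59

14/59


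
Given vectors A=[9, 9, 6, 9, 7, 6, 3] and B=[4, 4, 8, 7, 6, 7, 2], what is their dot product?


Dot product = sum of element-wise products
A[0]*B[0] = 9*4 = 36
A[1]*B[1] = 9*4 = 36
A[2]*B[2] = 6*8 = 48
A[3]*B[3] = 9*7 = 63
A[4]*B[4] = 7*6 = 42
A[5]*B[5] = 6*7 = 42
A[6]*B[6] = 3*2 = 6
Sum = 36 + 36 + 48 + 63 + 42 + 42 + 6 = 273

273


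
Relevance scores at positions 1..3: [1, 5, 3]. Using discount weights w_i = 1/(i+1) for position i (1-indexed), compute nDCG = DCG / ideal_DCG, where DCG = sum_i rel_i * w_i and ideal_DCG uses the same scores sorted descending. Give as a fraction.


Position discount weights w_i = 1/(i+1) for i=1..3:
Weights = [1/2, 1/3, 1/4]
Actual relevance: [1, 5, 3]
DCG = 1/2 + 5/3 + 3/4 = 35/12
Ideal relevance (sorted desc): [5, 3, 1]
Ideal DCG = 5/2 + 3/3 + 1/4 = 15/4
nDCG = DCG / ideal_DCG = 35/12 / 15/4 = 7/9

7/9


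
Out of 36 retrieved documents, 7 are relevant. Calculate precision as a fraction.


Precision = relevant_retrieved / total_retrieved
= 7 / 36
= 7 / (7 + 29)
= 7/36

7/36


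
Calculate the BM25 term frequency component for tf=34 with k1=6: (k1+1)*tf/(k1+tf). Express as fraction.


BM25 TF component = (k1+1)*tf / (k1+tf)
k1 = 6, tf = 34
Numerator = (6+1)*34 = 238
Denominator = 6 + 34 = 40
= 238/40 = 119/20

119/20


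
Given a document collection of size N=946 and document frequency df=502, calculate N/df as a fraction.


IDF ratio = N / df
= 946 / 502
= 473/251

473/251


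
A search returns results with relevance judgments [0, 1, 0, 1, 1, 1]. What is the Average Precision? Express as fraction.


Computing P@k for each relevant position:
Position 1: not relevant
Position 2: relevant, P@2 = 1/2 = 1/2
Position 3: not relevant
Position 4: relevant, P@4 = 2/4 = 1/2
Position 5: relevant, P@5 = 3/5 = 3/5
Position 6: relevant, P@6 = 4/6 = 2/3
Sum of P@k = 1/2 + 1/2 + 3/5 + 2/3 = 34/15
AP = 34/15 / 4 = 17/30

17/30


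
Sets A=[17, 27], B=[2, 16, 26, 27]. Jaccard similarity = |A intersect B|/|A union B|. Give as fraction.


A intersect B = [27]
|A intersect B| = 1
A union B = [2, 16, 17, 26, 27]
|A union B| = 5
Jaccard = 1/5 = 1/5

1/5


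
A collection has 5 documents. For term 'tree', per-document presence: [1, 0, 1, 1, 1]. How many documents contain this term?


Checking each document for 'tree':
Doc 1: present
Doc 2: absent
Doc 3: present
Doc 4: present
Doc 5: present
df = sum of presences = 1 + 0 + 1 + 1 + 1 = 4

4


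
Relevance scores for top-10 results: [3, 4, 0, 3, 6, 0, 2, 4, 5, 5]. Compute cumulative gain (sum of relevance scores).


Cumulative Gain = sum of relevance scores
Position 1: rel=3, running sum=3
Position 2: rel=4, running sum=7
Position 3: rel=0, running sum=7
Position 4: rel=3, running sum=10
Position 5: rel=6, running sum=16
Position 6: rel=0, running sum=16
Position 7: rel=2, running sum=18
Position 8: rel=4, running sum=22
Position 9: rel=5, running sum=27
Position 10: rel=5, running sum=32
CG = 32

32


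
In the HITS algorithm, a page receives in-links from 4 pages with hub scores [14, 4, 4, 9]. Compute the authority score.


Authority = sum of hub scores of in-linkers
In-link 1: hub score = 14
In-link 2: hub score = 4
In-link 3: hub score = 4
In-link 4: hub score = 9
Authority = 14 + 4 + 4 + 9 = 31

31


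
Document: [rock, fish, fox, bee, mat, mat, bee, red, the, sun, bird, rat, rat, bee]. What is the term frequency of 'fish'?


Document has 14 words
Scanning for 'fish':
Found at positions: [1]
Count = 1

1


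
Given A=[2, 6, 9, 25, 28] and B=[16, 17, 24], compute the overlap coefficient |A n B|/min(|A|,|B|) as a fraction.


A intersect B = []
|A intersect B| = 0
min(|A|, |B|) = min(5, 3) = 3
Overlap = 0 / 3 = 0

0


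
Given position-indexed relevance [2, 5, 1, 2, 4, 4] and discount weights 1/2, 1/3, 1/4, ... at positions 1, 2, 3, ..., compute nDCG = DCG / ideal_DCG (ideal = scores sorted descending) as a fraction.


Position discount weights w_i = 1/(i+1) for i=1..6:
Weights = [1/2, 1/3, 1/4, 1/5, 1/6, 1/7]
Actual relevance: [2, 5, 1, 2, 4, 4]
DCG = 2/2 + 5/3 + 1/4 + 2/5 + 4/6 + 4/7 = 1913/420
Ideal relevance (sorted desc): [5, 4, 4, 2, 2, 1]
Ideal DCG = 5/2 + 4/3 + 4/4 + 2/5 + 2/6 + 1/7 = 1199/210
nDCG = DCG / ideal_DCG = 1913/420 / 1199/210 = 1913/2398

1913/2398


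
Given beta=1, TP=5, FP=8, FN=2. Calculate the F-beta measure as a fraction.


P = TP/(TP+FP) = 5/13 = 5/13
R = TP/(TP+FN) = 5/7 = 5/7
beta^2 = 1^2 = 1
(1 + beta^2) = 2
Numerator = (1+beta^2)*P*R = 50/91
Denominator = beta^2*P + R = 5/13 + 5/7 = 100/91
F_beta = 1/2

1/2


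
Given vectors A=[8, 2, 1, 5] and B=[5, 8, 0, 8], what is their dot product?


Dot product = sum of element-wise products
A[0]*B[0] = 8*5 = 40
A[1]*B[1] = 2*8 = 16
A[2]*B[2] = 1*0 = 0
A[3]*B[3] = 5*8 = 40
Sum = 40 + 16 + 0 + 40 = 96

96


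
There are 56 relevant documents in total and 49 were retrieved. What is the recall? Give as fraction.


Recall = retrieved_relevant / total_relevant
= 49 / 56
= 49 / (49 + 7)
= 7/8

7/8


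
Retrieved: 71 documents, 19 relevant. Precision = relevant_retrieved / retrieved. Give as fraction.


Precision = relevant_retrieved / total_retrieved
= 19 / 71
= 19 / (19 + 52)
= 19/71

19/71


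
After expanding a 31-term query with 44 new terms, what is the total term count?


Original terms: 31
Expansion terms: 44
Total = 31 + 44 = 75

75


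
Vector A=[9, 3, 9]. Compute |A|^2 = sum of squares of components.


|A|^2 = sum of squared components
A[0]^2 = 9^2 = 81
A[1]^2 = 3^2 = 9
A[2]^2 = 9^2 = 81
Sum = 81 + 9 + 81 = 171

171


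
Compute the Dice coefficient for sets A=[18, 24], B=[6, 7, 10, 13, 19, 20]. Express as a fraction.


A intersect B = []
|A intersect B| = 0
|A| = 2, |B| = 6
Dice = 2*0 / (2+6)
= 0 / 8 = 0

0


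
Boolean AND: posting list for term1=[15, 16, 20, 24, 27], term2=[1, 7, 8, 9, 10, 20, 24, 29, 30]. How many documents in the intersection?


Boolean AND: find intersection of posting lists
term1 docs: [15, 16, 20, 24, 27]
term2 docs: [1, 7, 8, 9, 10, 20, 24, 29, 30]
Intersection: [20, 24]
|intersection| = 2

2


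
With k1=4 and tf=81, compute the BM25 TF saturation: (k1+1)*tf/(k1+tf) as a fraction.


BM25 TF component = (k1+1)*tf / (k1+tf)
k1 = 4, tf = 81
Numerator = (4+1)*81 = 405
Denominator = 4 + 81 = 85
= 405/85 = 81/17

81/17


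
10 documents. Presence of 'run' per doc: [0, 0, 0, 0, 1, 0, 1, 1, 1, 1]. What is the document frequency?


Checking each document for 'run':
Doc 1: absent
Doc 2: absent
Doc 3: absent
Doc 4: absent
Doc 5: present
Doc 6: absent
Doc 7: present
Doc 8: present
Doc 9: present
Doc 10: present
df = sum of presences = 0 + 0 + 0 + 0 + 1 + 0 + 1 + 1 + 1 + 1 = 5

5


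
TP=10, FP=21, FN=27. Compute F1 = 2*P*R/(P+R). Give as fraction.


F1 = 2 * P * R / (P + R)
P = TP/(TP+FP) = 10/31 = 10/31
R = TP/(TP+FN) = 10/37 = 10/37
2 * P * R = 2 * 10/31 * 10/37 = 200/1147
P + R = 10/31 + 10/37 = 680/1147
F1 = 200/1147 / 680/1147 = 5/17

5/17


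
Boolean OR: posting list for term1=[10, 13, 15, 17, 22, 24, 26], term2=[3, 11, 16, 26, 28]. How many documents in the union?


Boolean OR: find union of posting lists
term1 docs: [10, 13, 15, 17, 22, 24, 26]
term2 docs: [3, 11, 16, 26, 28]
Union: [3, 10, 11, 13, 15, 16, 17, 22, 24, 26, 28]
|union| = 11

11


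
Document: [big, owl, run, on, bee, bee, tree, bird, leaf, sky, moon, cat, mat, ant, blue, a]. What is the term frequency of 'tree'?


Document has 16 words
Scanning for 'tree':
Found at positions: [6]
Count = 1

1


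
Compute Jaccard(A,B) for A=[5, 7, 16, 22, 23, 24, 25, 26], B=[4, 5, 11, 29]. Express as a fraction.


A intersect B = [5]
|A intersect B| = 1
A union B = [4, 5, 7, 11, 16, 22, 23, 24, 25, 26, 29]
|A union B| = 11
Jaccard = 1/11 = 1/11

1/11


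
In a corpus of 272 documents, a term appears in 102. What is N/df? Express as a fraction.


IDF ratio = N / df
= 272 / 102
= 8/3

8/3


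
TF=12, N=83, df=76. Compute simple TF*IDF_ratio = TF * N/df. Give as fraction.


TF * (N/df)
= 12 * (83/76)
= 12 * 83/76
= 249/19

249/19


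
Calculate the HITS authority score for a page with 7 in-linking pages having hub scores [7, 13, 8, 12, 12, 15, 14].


Authority = sum of hub scores of in-linkers
In-link 1: hub score = 7
In-link 2: hub score = 13
In-link 3: hub score = 8
In-link 4: hub score = 12
In-link 5: hub score = 12
In-link 6: hub score = 15
In-link 7: hub score = 14
Authority = 7 + 13 + 8 + 12 + 12 + 15 + 14 = 81

81


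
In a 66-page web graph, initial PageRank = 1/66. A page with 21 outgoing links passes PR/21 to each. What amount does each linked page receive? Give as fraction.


Initial PR = 1/66 = 1/66
Outlinks = 21
Contribution per link = PR / outlinks
= 1/66 / 21
= 1/1386

1/1386


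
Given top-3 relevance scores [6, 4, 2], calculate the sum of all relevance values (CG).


Cumulative Gain = sum of relevance scores
Position 1: rel=6, running sum=6
Position 2: rel=4, running sum=10
Position 3: rel=2, running sum=12
CG = 12

12


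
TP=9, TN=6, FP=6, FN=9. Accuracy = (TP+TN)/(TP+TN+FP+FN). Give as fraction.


Accuracy = (TP + TN) / (TP + TN + FP + FN)
TP + TN = 9 + 6 = 15
Total = 9 + 6 + 6 + 9 = 30
Accuracy = 15 / 30 = 1/2

1/2


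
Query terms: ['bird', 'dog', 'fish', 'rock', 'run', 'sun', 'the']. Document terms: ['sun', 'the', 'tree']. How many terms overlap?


Query terms: ['bird', 'dog', 'fish', 'rock', 'run', 'sun', 'the']
Document terms: ['sun', 'the', 'tree']
Common terms: ['sun', 'the']
Overlap count = 2

2


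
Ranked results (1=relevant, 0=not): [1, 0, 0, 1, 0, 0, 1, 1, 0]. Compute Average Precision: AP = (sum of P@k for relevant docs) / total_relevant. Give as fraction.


Computing P@k for each relevant position:
Position 1: relevant, P@1 = 1/1 = 1
Position 2: not relevant
Position 3: not relevant
Position 4: relevant, P@4 = 2/4 = 1/2
Position 5: not relevant
Position 6: not relevant
Position 7: relevant, P@7 = 3/7 = 3/7
Position 8: relevant, P@8 = 4/8 = 1/2
Position 9: not relevant
Sum of P@k = 1 + 1/2 + 3/7 + 1/2 = 17/7
AP = 17/7 / 4 = 17/28

17/28
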